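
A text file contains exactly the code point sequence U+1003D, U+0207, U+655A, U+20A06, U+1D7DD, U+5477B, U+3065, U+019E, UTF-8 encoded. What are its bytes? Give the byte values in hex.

F0 90 80 BD C8 87 E6 95 9A F0 A0 A8 86 F0 9D 9F 9D F1 94 9D BB E3 81 A5 C6 9E

U+1003D: 4-byte form → F0 90 80 BD.
U+0207: 2-byte form → C8 87.
U+655A: 3-byte form → E6 95 9A.
U+20A06: 4-byte form → F0 A0 A8 86.
U+1D7DD: 4-byte form → F0 9D 9F 9D.
U+5477B: 4-byte form → F1 94 9D BB.
U+3065: 3-byte form → E3 81 A5.
U+019E: 2-byte form → C6 9E.
Concatenated (26 bytes): F0 90 80 BD C8 87 E6 95 9A F0 A0 A8 86 F0 9D 9F 9D F1 94 9D BB E3 81 A5 C6 9E.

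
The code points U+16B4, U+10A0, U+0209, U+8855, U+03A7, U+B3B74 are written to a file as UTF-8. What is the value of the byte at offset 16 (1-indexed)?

0xAD

1-indexed offset 16 is 0-indexed offset 15.
U+16B4 → 3-byte form E1 9A B4 at offsets 0–2.
U+10A0 → 3-byte form E1 82 A0 at offsets 3–5.
U+0209 → 2-byte form C8 89 at offsets 6–7.
U+8855 → 3-byte form E8 A1 95 at offsets 8–10.
U+03A7 → 2-byte form CE A7 at offsets 11–12.
U+B3B74 → 4-byte form F2 B3 AD B4 at offsets 13–16.
Offset 15 falls in char 6's range; it's byte 3 of F2 B3 AD B4 = 0xAD.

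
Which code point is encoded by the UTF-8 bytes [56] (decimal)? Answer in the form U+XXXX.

U+0038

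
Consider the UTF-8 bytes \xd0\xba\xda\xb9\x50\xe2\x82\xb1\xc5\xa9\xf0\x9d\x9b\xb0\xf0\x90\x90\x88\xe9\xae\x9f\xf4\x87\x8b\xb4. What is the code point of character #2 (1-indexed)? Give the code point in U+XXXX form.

Offset 0: leading byte 0xD0 = 11010000 → 2-byte char #1 = D0 BA.
Offset 2: leading byte 0xDA = 11011010 → 2-byte char #2 = DA B9.
Leading byte 0xDA = 11011010 matches 110xxxxx → 2-byte sequence.
Byte 1: 0xDA = 11011010, payload 11010 (5 bits).
Byte 2: 0xB9 = 10111001 (10xxxxxx ✓), payload 111001.
Concatenate: 11010111001 = 0x6B9 (11 bits → U+06B9).

U+06B9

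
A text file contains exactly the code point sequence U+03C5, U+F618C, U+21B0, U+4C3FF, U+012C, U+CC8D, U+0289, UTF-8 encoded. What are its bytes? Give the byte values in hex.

CF 85 F3 B6 86 8C E2 86 B0 F1 8C 8F BF C4 AC EC B2 8D CA 89

U+03C5: 2-byte form → CF 85.
U+F618C: 4-byte form → F3 B6 86 8C.
U+21B0: 3-byte form → E2 86 B0.
U+4C3FF: 4-byte form → F1 8C 8F BF.
U+012C: 2-byte form → C4 AC.
U+CC8D: 3-byte form → EC B2 8D.
U+0289: 2-byte form → CA 89.
Concatenated (20 bytes): CF 85 F3 B6 86 8C E2 86 B0 F1 8C 8F BF C4 AC EC B2 8D CA 89.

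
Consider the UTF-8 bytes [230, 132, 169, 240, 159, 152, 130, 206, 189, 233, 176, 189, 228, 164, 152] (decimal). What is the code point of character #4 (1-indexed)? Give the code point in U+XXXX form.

U+9C3D

Offset 0: leading byte 0xE6 = 11100110 → 3-byte char #1 = E6 84 A9.
Offset 3: leading byte 0xF0 = 11110000 → 4-byte char #2 = F0 9F 98 82.
Offset 7: leading byte 0xCE = 11001110 → 2-byte char #3 = CE BD.
Offset 9: leading byte 0xE9 = 11101001 → 3-byte char #4 = E9 B0 BD.
Leading byte 0xE9 = 11101001 matches 1110xxxx → 3-byte sequence.
Byte 1: 0xE9 = 11101001, payload 1001 (4 bits).
Byte 2: 0xB0 = 10110000 (10xxxxxx ✓), payload 110000.
Byte 3: 0xBD = 10111101 (10xxxxxx ✓), payload 111101.
Concatenate: 1001110000111101 = 0x9C3D (16 bits → U+9C3D).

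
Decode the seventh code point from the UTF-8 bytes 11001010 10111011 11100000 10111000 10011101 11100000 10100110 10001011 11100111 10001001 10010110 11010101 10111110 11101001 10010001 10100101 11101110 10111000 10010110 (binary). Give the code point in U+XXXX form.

U+EE16

Offset 0: leading byte 0xCA = 11001010 → 2-byte char #1 = CA BB.
Offset 2: leading byte 0xE0 = 11100000 → 3-byte char #2 = E0 B8 9D.
Offset 5: leading byte 0xE0 = 11100000 → 3-byte char #3 = E0 A6 8B.
Offset 8: leading byte 0xE7 = 11100111 → 3-byte char #4 = E7 89 96.
Offset 11: leading byte 0xD5 = 11010101 → 2-byte char #5 = D5 BE.
Offset 13: leading byte 0xE9 = 11101001 → 3-byte char #6 = E9 91 A5.
Offset 16: leading byte 0xEE = 11101110 → 3-byte char #7 = EE B8 96.
Leading byte 0xEE = 11101110 matches 1110xxxx → 3-byte sequence.
Byte 1: 0xEE = 11101110, payload 1110 (4 bits).
Byte 2: 0xB8 = 10111000 (10xxxxxx ✓), payload 111000.
Byte 3: 0x96 = 10010110 (10xxxxxx ✓), payload 010110.
Concatenate: 1110111000010110 = 0xEE16 (16 bits → U+EE16).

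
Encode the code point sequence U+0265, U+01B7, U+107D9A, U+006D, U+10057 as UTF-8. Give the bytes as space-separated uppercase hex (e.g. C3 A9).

C9 A5 C6 B7 F4 87 B6 9A 6D F0 90 81 97

U+0265: 2-byte form → C9 A5.
U+01B7: 2-byte form → C6 B7.
U+107D9A: 4-byte form → F4 87 B6 9A.
U+006D: 1-byte form → 6D.
U+10057: 4-byte form → F0 90 81 97.
Concatenated (13 bytes): C9 A5 C6 B7 F4 87 B6 9A 6D F0 90 81 97.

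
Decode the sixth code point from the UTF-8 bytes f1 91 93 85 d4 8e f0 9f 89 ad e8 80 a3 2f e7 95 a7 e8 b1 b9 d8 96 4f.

Offset 0: leading byte 0xF1 = 11110001 → 4-byte char #1 = F1 91 93 85.
Offset 4: leading byte 0xD4 = 11010100 → 2-byte char #2 = D4 8E.
Offset 6: leading byte 0xF0 = 11110000 → 4-byte char #3 = F0 9F 89 AD.
Offset 10: leading byte 0xE8 = 11101000 → 3-byte char #4 = E8 80 A3.
Offset 13: leading byte 0x2F = 00101111 → 1-byte char #5 = 2F.
Offset 14: leading byte 0xE7 = 11100111 → 3-byte char #6 = E7 95 A7.
Leading byte 0xE7 = 11100111 matches 1110xxxx → 3-byte sequence.
Byte 1: 0xE7 = 11100111, payload 0111 (4 bits).
Byte 2: 0x95 = 10010101 (10xxxxxx ✓), payload 010101.
Byte 3: 0xA7 = 10100111 (10xxxxxx ✓), payload 100111.
Concatenate: 0111010101100111 = 0x7567 (16 bits → U+7567).

U+7567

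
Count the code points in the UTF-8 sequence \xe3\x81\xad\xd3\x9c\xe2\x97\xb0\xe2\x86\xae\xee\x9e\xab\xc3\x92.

Byte at offset 0: 0xE3 = 11100011 → 3-byte char (#1). Advance 3.
Byte at offset 3: 0xD3 = 11010011 → 2-byte char (#2). Advance 2.
Byte at offset 5: 0xE2 = 11100010 → 3-byte char (#3). Advance 3.
Byte at offset 8: 0xE2 = 11100010 → 3-byte char (#4). Advance 3.
Byte at offset 11: 0xEE = 11101110 → 3-byte char (#5). Advance 3.
Byte at offset 14: 0xC3 = 11000011 → 2-byte char (#6). Advance 2.
Reached end at offset 16 after 6 code points.

6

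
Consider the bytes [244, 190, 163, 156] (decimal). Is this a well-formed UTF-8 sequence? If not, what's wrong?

invalid (encodes a value above U+10FFFF)

Leading byte 0xF4 = 11110100 → 4-byte form.
Payload = 0x13E8DC, which exceeds U+10FFFF, the maximum Unicode code point. (Leading bytes F5–FF, or F4 followed by ≥ 0x90, are invalid.)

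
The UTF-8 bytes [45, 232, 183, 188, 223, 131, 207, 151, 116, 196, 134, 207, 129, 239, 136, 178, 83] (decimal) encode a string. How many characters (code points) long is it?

Byte at offset 0: 0x2D = 00101101 → 1-byte char (#1). Advance 1.
Byte at offset 1: 0xE8 = 11101000 → 3-byte char (#2). Advance 3.
Byte at offset 4: 0xDF = 11011111 → 2-byte char (#3). Advance 2.
Byte at offset 6: 0xCF = 11001111 → 2-byte char (#4). Advance 2.
Byte at offset 8: 0x74 = 01110100 → 1-byte char (#5). Advance 1.
Byte at offset 9: 0xC4 = 11000100 → 2-byte char (#6). Advance 2.
Byte at offset 11: 0xCF = 11001111 → 2-byte char (#7). Advance 2.
Byte at offset 13: 0xEF = 11101111 → 3-byte char (#8). Advance 3.
Byte at offset 16: 0x53 = 01010011 → 1-byte char (#9). Advance 1.
Reached end at offset 17 after 9 code points.

9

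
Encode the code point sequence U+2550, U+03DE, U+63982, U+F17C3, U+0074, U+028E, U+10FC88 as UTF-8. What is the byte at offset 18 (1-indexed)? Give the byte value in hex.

0x8F

1-indexed offset 18 is 0-indexed offset 17.
U+2550 → 3-byte form E2 95 90 at offsets 0–2.
U+03DE → 2-byte form CF 9E at offsets 3–4.
U+63982 → 4-byte form F1 A3 A6 82 at offsets 5–8.
U+F17C3 → 4-byte form F3 B1 9F 83 at offsets 9–12.
U+0074 → 1-byte form 74 at offsets 13–13.
U+028E → 2-byte form CA 8E at offsets 14–15.
U+10FC88 → 4-byte form F4 8F B2 88 at offsets 16–19.
Offset 17 falls in char 7's range; it's byte 2 of F4 8F B2 88 = 0x8F.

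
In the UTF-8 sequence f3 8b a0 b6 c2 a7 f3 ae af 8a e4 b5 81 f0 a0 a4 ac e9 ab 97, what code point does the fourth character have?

Offset 0: leading byte 0xF3 = 11110011 → 4-byte char #1 = F3 8B A0 B6.
Offset 4: leading byte 0xC2 = 11000010 → 2-byte char #2 = C2 A7.
Offset 6: leading byte 0xF3 = 11110011 → 4-byte char #3 = F3 AE AF 8A.
Offset 10: leading byte 0xE4 = 11100100 → 3-byte char #4 = E4 B5 81.
Leading byte 0xE4 = 11100100 matches 1110xxxx → 3-byte sequence.
Byte 1: 0xE4 = 11100100, payload 0100 (4 bits).
Byte 2: 0xB5 = 10110101 (10xxxxxx ✓), payload 110101.
Byte 3: 0x81 = 10000001 (10xxxxxx ✓), payload 000001.
Concatenate: 0100110101000001 = 0x4D41 (16 bits → U+4D41).

U+4D41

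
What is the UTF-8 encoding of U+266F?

E2 99 AF

U+266F = 0x266F = 9839 decimal. In range U+0800–U+FFFF → 3-byte form: 1110xxxx 10xxxxxx 10xxxxxx.
Binary (16 bits): 0010011001101111.
Split 4+6+6: 0010 | 011001 | 101111.
Byte 1: 11100010 = 0xE2.
Byte 2: 10011001 = 0x99.
Byte 3: 10101111 = 0xAF.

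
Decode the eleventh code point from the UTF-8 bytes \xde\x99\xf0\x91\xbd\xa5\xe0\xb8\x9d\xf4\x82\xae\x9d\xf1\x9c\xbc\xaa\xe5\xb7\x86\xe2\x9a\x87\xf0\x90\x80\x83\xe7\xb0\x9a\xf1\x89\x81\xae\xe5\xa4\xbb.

U+593B

Offset 0: leading byte 0xDE = 11011110 → 2-byte char #1 = DE 99.
Offset 2: leading byte 0xF0 = 11110000 → 4-byte char #2 = F0 91 BD A5.
Offset 6: leading byte 0xE0 = 11100000 → 3-byte char #3 = E0 B8 9D.
Offset 9: leading byte 0xF4 = 11110100 → 4-byte char #4 = F4 82 AE 9D.
Offset 13: leading byte 0xF1 = 11110001 → 4-byte char #5 = F1 9C BC AA.
Offset 17: leading byte 0xE5 = 11100101 → 3-byte char #6 = E5 B7 86.
Offset 20: leading byte 0xE2 = 11100010 → 3-byte char #7 = E2 9A 87.
Offset 23: leading byte 0xF0 = 11110000 → 4-byte char #8 = F0 90 80 83.
Offset 27: leading byte 0xE7 = 11100111 → 3-byte char #9 = E7 B0 9A.
Offset 30: leading byte 0xF1 = 11110001 → 4-byte char #10 = F1 89 81 AE.
Offset 34: leading byte 0xE5 = 11100101 → 3-byte char #11 = E5 A4 BB.
Leading byte 0xE5 = 11100101 matches 1110xxxx → 3-byte sequence.
Byte 1: 0xE5 = 11100101, payload 0101 (4 bits).
Byte 2: 0xA4 = 10100100 (10xxxxxx ✓), payload 100100.
Byte 3: 0xBB = 10111011 (10xxxxxx ✓), payload 111011.
Concatenate: 0101100100111011 = 0x593B (16 bits → U+593B).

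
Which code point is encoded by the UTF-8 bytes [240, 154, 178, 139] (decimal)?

Leading byte 0xF0 = 11110000 matches 11110xxx → 4-byte sequence.
Byte 1: 0xF0 = 11110000, payload 000 (3 bits).
Byte 2: 0x9A = 10011010 (10xxxxxx ✓), payload 011010.
Byte 3: 0xB2 = 10110010 (10xxxxxx ✓), payload 110010.
Byte 4: 0x8B = 10001011 (10xxxxxx ✓), payload 001011.
Concatenate: 000011010110010001011 = 0x1AC8B (21 bits → U+1AC8B).

U+1AC8B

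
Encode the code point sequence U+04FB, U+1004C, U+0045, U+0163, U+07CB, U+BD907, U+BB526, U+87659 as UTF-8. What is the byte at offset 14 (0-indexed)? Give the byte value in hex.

U+04FB → 2-byte form D3 BB at offsets 0–1.
U+1004C → 4-byte form F0 90 81 8C at offsets 2–5.
U+0045 → 1-byte form 45 at offsets 6–6.
U+0163 → 2-byte form C5 A3 at offsets 7–8.
U+07CB → 2-byte form DF 8B at offsets 9–10.
U+BD907 → 4-byte form F2 BD A4 87 at offsets 11–14.
Offset 14 falls in char 6's range; it's byte 4 of F2 BD A4 87 = 0x87.

0x87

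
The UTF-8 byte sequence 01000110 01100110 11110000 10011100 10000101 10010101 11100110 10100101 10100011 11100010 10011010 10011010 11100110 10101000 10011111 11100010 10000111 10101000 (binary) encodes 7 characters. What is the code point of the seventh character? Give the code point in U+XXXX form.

Offset 0: leading byte 0x46 = 01000110 → 1-byte char #1 = 46.
Offset 1: leading byte 0x66 = 01100110 → 1-byte char #2 = 66.
Offset 2: leading byte 0xF0 = 11110000 → 4-byte char #3 = F0 9C 85 95.
Offset 6: leading byte 0xE6 = 11100110 → 3-byte char #4 = E6 A5 A3.
Offset 9: leading byte 0xE2 = 11100010 → 3-byte char #5 = E2 9A 9A.
Offset 12: leading byte 0xE6 = 11100110 → 3-byte char #6 = E6 A8 9F.
Offset 15: leading byte 0xE2 = 11100010 → 3-byte char #7 = E2 87 A8.
Leading byte 0xE2 = 11100010 matches 1110xxxx → 3-byte sequence.
Byte 1: 0xE2 = 11100010, payload 0010 (4 bits).
Byte 2: 0x87 = 10000111 (10xxxxxx ✓), payload 000111.
Byte 3: 0xA8 = 10101000 (10xxxxxx ✓), payload 101000.
Concatenate: 0010000111101000 = 0x21E8 (16 bits → U+21E8).

U+21E8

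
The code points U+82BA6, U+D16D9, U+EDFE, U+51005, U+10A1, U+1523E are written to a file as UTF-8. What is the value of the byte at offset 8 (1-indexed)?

1-indexed offset 8 is 0-indexed offset 7.
U+82BA6 → 4-byte form F2 82 AE A6 at offsets 0–3.
U+D16D9 → 4-byte form F3 91 9B 99 at offsets 4–7.
Offset 7 falls in char 2's range; it's byte 4 of F3 91 9B 99 = 0x99.

0x99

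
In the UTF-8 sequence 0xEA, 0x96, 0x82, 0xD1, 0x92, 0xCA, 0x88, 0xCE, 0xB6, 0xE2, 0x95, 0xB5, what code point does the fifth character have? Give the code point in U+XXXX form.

U+2575

Offset 0: leading byte 0xEA = 11101010 → 3-byte char #1 = EA 96 82.
Offset 3: leading byte 0xD1 = 11010001 → 2-byte char #2 = D1 92.
Offset 5: leading byte 0xCA = 11001010 → 2-byte char #3 = CA 88.
Offset 7: leading byte 0xCE = 11001110 → 2-byte char #4 = CE B6.
Offset 9: leading byte 0xE2 = 11100010 → 3-byte char #5 = E2 95 B5.
Leading byte 0xE2 = 11100010 matches 1110xxxx → 3-byte sequence.
Byte 1: 0xE2 = 11100010, payload 0010 (4 bits).
Byte 2: 0x95 = 10010101 (10xxxxxx ✓), payload 010101.
Byte 3: 0xB5 = 10110101 (10xxxxxx ✓), payload 110101.
Concatenate: 0010010101110101 = 0x2575 (16 bits → U+2575).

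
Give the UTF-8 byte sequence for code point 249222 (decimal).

U+3CD86 = 0x3CD86 = 249222 decimal. In range U+10000–U+10FFFF → 4-byte form: 11110xxx 10xxxxxx 10xxxxxx 10xxxxxx.
Binary (21 bits): 000111100110110000110.
Split 3+6+6+6: 000 | 111100 | 110110 | 000110.
Byte 1: 11110000 = 0xF0.
Byte 2: 10111100 = 0xBC.
Byte 3: 10110110 = 0xB6.
Byte 4: 10000110 = 0x86.

F0 BC B6 86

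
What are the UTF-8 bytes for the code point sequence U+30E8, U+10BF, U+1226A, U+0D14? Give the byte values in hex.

U+30E8: 3-byte form → E3 83 A8.
U+10BF: 3-byte form → E1 82 BF.
U+1226A: 4-byte form → F0 92 89 AA.
U+0D14: 3-byte form → E0 B4 94.
Concatenated (13 bytes): E3 83 A8 E1 82 BF F0 92 89 AA E0 B4 94.

E3 83 A8 E1 82 BF F0 92 89 AA E0 B4 94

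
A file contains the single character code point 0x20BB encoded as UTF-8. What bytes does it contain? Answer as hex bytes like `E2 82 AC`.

U+20BB = 0x20BB = 8379 decimal. In range U+0800–U+FFFF → 3-byte form: 1110xxxx 10xxxxxx 10xxxxxx.
Binary (16 bits): 0010000010111011.
Split 4+6+6: 0010 | 000010 | 111011.
Byte 1: 11100010 = 0xE2.
Byte 2: 10000010 = 0x82.
Byte 3: 10111011 = 0xBB.

E2 82 BB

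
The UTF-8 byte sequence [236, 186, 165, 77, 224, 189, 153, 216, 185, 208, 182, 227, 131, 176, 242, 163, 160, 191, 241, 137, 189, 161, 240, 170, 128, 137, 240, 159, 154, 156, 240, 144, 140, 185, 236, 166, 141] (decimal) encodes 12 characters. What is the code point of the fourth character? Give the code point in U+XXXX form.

U+0639

Offset 0: leading byte 0xEC = 11101100 → 3-byte char #1 = EC BA A5.
Offset 3: leading byte 0x4D = 01001101 → 1-byte char #2 = 4D.
Offset 4: leading byte 0xE0 = 11100000 → 3-byte char #3 = E0 BD 99.
Offset 7: leading byte 0xD8 = 11011000 → 2-byte char #4 = D8 B9.
Leading byte 0xD8 = 11011000 matches 110xxxxx → 2-byte sequence.
Byte 1: 0xD8 = 11011000, payload 11000 (5 bits).
Byte 2: 0xB9 = 10111001 (10xxxxxx ✓), payload 111001.
Concatenate: 11000111001 = 0x639 (11 bits → U+0639).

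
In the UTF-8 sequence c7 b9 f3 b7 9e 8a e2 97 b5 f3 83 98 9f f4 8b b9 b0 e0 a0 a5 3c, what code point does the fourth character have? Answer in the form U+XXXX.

Offset 0: leading byte 0xC7 = 11000111 → 2-byte char #1 = C7 B9.
Offset 2: leading byte 0xF3 = 11110011 → 4-byte char #2 = F3 B7 9E 8A.
Offset 6: leading byte 0xE2 = 11100010 → 3-byte char #3 = E2 97 B5.
Offset 9: leading byte 0xF3 = 11110011 → 4-byte char #4 = F3 83 98 9F.
Leading byte 0xF3 = 11110011 matches 11110xxx → 4-byte sequence.
Byte 1: 0xF3 = 11110011, payload 011 (3 bits).
Byte 2: 0x83 = 10000011 (10xxxxxx ✓), payload 000011.
Byte 3: 0x98 = 10011000 (10xxxxxx ✓), payload 011000.
Byte 4: 0x9F = 10011111 (10xxxxxx ✓), payload 011111.
Concatenate: 011000011011000011111 = 0xC361F (21 bits → U+C361F).

U+C361F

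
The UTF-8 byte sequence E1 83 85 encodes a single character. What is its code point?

Leading byte 0xE1 = 11100001 matches 1110xxxx → 3-byte sequence.
Byte 1: 0xE1 = 11100001, payload 0001 (4 bits).
Byte 2: 0x83 = 10000011 (10xxxxxx ✓), payload 000011.
Byte 3: 0x85 = 10000101 (10xxxxxx ✓), payload 000101.
Concatenate: 0001000011000101 = 0x10C5 (16 bits → U+10C5).

U+10C5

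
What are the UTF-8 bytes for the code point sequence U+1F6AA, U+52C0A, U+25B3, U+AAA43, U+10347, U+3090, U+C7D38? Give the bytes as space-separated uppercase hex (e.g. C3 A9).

F0 9F 9A AA F1 92 B0 8A E2 96 B3 F2 AA A9 83 F0 90 8D 87 E3 82 90 F3 87 B4 B8

U+1F6AA: 4-byte form → F0 9F 9A AA.
U+52C0A: 4-byte form → F1 92 B0 8A.
U+25B3: 3-byte form → E2 96 B3.
U+AAA43: 4-byte form → F2 AA A9 83.
U+10347: 4-byte form → F0 90 8D 87.
U+3090: 3-byte form → E3 82 90.
U+C7D38: 4-byte form → F3 87 B4 B8.
Concatenated (26 bytes): F0 9F 9A AA F1 92 B0 8A E2 96 B3 F2 AA A9 83 F0 90 8D 87 E3 82 90 F3 87 B4 B8.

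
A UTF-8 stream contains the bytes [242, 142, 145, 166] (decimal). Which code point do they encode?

Leading byte 0xF2 = 11110010 matches 11110xxx → 4-byte sequence.
Byte 1: 0xF2 = 11110010, payload 010 (3 bits).
Byte 2: 0x8E = 10001110 (10xxxxxx ✓), payload 001110.
Byte 3: 0x91 = 10010001 (10xxxxxx ✓), payload 010001.
Byte 4: 0xA6 = 10100110 (10xxxxxx ✓), payload 100110.
Concatenate: 010001110010001100110 = 0x8E466 (21 bits → U+8E466).

U+8E466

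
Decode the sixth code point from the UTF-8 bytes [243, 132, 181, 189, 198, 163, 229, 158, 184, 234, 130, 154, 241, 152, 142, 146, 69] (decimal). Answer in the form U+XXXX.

Offset 0: leading byte 0xF3 = 11110011 → 4-byte char #1 = F3 84 B5 BD.
Offset 4: leading byte 0xC6 = 11000110 → 2-byte char #2 = C6 A3.
Offset 6: leading byte 0xE5 = 11100101 → 3-byte char #3 = E5 9E B8.
Offset 9: leading byte 0xEA = 11101010 → 3-byte char #4 = EA 82 9A.
Offset 12: leading byte 0xF1 = 11110001 → 4-byte char #5 = F1 98 8E 92.
Offset 16: leading byte 0x45 = 01000101 → 1-byte char #6 = 45.
Leading byte 0x45 = 01000101 matches 0xxxxxxx → 1-byte sequence.
Byte 1: 0x45 = 01000101, payload 1000101 (7 bits).
Concatenate: 1000101 = 0x45 (7 bits → U+0045).

U+0045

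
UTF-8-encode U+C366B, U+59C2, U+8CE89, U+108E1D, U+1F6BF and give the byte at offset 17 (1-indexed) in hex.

0x9F

1-indexed offset 17 is 0-indexed offset 16.
U+C366B → 4-byte form F3 83 99 AB at offsets 0–3.
U+59C2 → 3-byte form E5 A7 82 at offsets 4–6.
U+8CE89 → 4-byte form F2 8C BA 89 at offsets 7–10.
U+108E1D → 4-byte form F4 88 B8 9D at offsets 11–14.
U+1F6BF → 4-byte form F0 9F 9A BF at offsets 15–18.
Offset 16 falls in char 5's range; it's byte 2 of F0 9F 9A BF = 0x9F.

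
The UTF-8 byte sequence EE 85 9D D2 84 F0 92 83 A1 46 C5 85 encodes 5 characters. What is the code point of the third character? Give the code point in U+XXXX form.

Offset 0: leading byte 0xEE = 11101110 → 3-byte char #1 = EE 85 9D.
Offset 3: leading byte 0xD2 = 11010010 → 2-byte char #2 = D2 84.
Offset 5: leading byte 0xF0 = 11110000 → 4-byte char #3 = F0 92 83 A1.
Leading byte 0xF0 = 11110000 matches 11110xxx → 4-byte sequence.
Byte 1: 0xF0 = 11110000, payload 000 (3 bits).
Byte 2: 0x92 = 10010010 (10xxxxxx ✓), payload 010010.
Byte 3: 0x83 = 10000011 (10xxxxxx ✓), payload 000011.
Byte 4: 0xA1 = 10100001 (10xxxxxx ✓), payload 100001.
Concatenate: 000010010000011100001 = 0x120E1 (21 bits → U+120E1).

U+120E1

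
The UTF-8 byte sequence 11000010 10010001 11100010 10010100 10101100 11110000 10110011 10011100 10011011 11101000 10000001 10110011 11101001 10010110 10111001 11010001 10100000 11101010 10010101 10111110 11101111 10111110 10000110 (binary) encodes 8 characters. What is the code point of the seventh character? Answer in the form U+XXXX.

U+A57E

Offset 0: leading byte 0xC2 = 11000010 → 2-byte char #1 = C2 91.
Offset 2: leading byte 0xE2 = 11100010 → 3-byte char #2 = E2 94 AC.
Offset 5: leading byte 0xF0 = 11110000 → 4-byte char #3 = F0 B3 9C 9B.
Offset 9: leading byte 0xE8 = 11101000 → 3-byte char #4 = E8 81 B3.
Offset 12: leading byte 0xE9 = 11101001 → 3-byte char #5 = E9 96 B9.
Offset 15: leading byte 0xD1 = 11010001 → 2-byte char #6 = D1 A0.
Offset 17: leading byte 0xEA = 11101010 → 3-byte char #7 = EA 95 BE.
Leading byte 0xEA = 11101010 matches 1110xxxx → 3-byte sequence.
Byte 1: 0xEA = 11101010, payload 1010 (4 bits).
Byte 2: 0x95 = 10010101 (10xxxxxx ✓), payload 010101.
Byte 3: 0xBE = 10111110 (10xxxxxx ✓), payload 111110.
Concatenate: 1010010101111110 = 0xA57E (16 bits → U+A57E).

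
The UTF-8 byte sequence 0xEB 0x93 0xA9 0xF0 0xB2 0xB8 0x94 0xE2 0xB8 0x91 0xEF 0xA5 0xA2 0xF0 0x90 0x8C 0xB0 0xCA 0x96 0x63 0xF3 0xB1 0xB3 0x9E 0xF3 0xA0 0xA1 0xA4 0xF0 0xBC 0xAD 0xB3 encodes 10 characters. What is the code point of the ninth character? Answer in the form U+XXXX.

U+E0864

Offset 0: leading byte 0xEB = 11101011 → 3-byte char #1 = EB 93 A9.
Offset 3: leading byte 0xF0 = 11110000 → 4-byte char #2 = F0 B2 B8 94.
Offset 7: leading byte 0xE2 = 11100010 → 3-byte char #3 = E2 B8 91.
Offset 10: leading byte 0xEF = 11101111 → 3-byte char #4 = EF A5 A2.
Offset 13: leading byte 0xF0 = 11110000 → 4-byte char #5 = F0 90 8C B0.
Offset 17: leading byte 0xCA = 11001010 → 2-byte char #6 = CA 96.
Offset 19: leading byte 0x63 = 01100011 → 1-byte char #7 = 63.
Offset 20: leading byte 0xF3 = 11110011 → 4-byte char #8 = F3 B1 B3 9E.
Offset 24: leading byte 0xF3 = 11110011 → 4-byte char #9 = F3 A0 A1 A4.
Leading byte 0xF3 = 11110011 matches 11110xxx → 4-byte sequence.
Byte 1: 0xF3 = 11110011, payload 011 (3 bits).
Byte 2: 0xA0 = 10100000 (10xxxxxx ✓), payload 100000.
Byte 3: 0xA1 = 10100001 (10xxxxxx ✓), payload 100001.
Byte 4: 0xA4 = 10100100 (10xxxxxx ✓), payload 100100.
Concatenate: 011100000100001100100 = 0xE0864 (21 bits → U+E0864).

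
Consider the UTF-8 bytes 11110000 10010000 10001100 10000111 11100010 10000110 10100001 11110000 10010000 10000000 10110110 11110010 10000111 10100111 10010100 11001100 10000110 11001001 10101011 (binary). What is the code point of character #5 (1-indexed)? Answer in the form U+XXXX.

U+0306

Offset 0: leading byte 0xF0 = 11110000 → 4-byte char #1 = F0 90 8C 87.
Offset 4: leading byte 0xE2 = 11100010 → 3-byte char #2 = E2 86 A1.
Offset 7: leading byte 0xF0 = 11110000 → 4-byte char #3 = F0 90 80 B6.
Offset 11: leading byte 0xF2 = 11110010 → 4-byte char #4 = F2 87 A7 94.
Offset 15: leading byte 0xCC = 11001100 → 2-byte char #5 = CC 86.
Leading byte 0xCC = 11001100 matches 110xxxxx → 2-byte sequence.
Byte 1: 0xCC = 11001100, payload 01100 (5 bits).
Byte 2: 0x86 = 10000110 (10xxxxxx ✓), payload 000110.
Concatenate: 01100000110 = 0x306 (11 bits → U+0306).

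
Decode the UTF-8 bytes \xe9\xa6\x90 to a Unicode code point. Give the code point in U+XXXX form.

Leading byte 0xE9 = 11101001 matches 1110xxxx → 3-byte sequence.
Byte 1: 0xE9 = 11101001, payload 1001 (4 bits).
Byte 2: 0xA6 = 10100110 (10xxxxxx ✓), payload 100110.
Byte 3: 0x90 = 10010000 (10xxxxxx ✓), payload 010000.
Concatenate: 1001100110010000 = 0x9990 (16 bits → U+9990).

U+9990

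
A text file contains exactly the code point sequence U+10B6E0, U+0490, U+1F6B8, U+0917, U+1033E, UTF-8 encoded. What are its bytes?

F4 8B 9B A0 D2 90 F0 9F 9A B8 E0 A4 97 F0 90 8C BE

U+10B6E0: 4-byte form → F4 8B 9B A0.
U+0490: 2-byte form → D2 90.
U+1F6B8: 4-byte form → F0 9F 9A B8.
U+0917: 3-byte form → E0 A4 97.
U+1033E: 4-byte form → F0 90 8C BE.
Concatenated (17 bytes): F4 8B 9B A0 D2 90 F0 9F 9A B8 E0 A4 97 F0 90 8C BE.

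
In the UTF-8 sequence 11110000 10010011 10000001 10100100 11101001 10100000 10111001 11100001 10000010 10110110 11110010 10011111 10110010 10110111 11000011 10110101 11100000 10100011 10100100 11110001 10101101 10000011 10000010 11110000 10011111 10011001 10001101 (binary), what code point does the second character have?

U+9839

Offset 0: leading byte 0xF0 = 11110000 → 4-byte char #1 = F0 93 81 A4.
Offset 4: leading byte 0xE9 = 11101001 → 3-byte char #2 = E9 A0 B9.
Leading byte 0xE9 = 11101001 matches 1110xxxx → 3-byte sequence.
Byte 1: 0xE9 = 11101001, payload 1001 (4 bits).
Byte 2: 0xA0 = 10100000 (10xxxxxx ✓), payload 100000.
Byte 3: 0xB9 = 10111001 (10xxxxxx ✓), payload 111001.
Concatenate: 1001100000111001 = 0x9839 (16 bits → U+9839).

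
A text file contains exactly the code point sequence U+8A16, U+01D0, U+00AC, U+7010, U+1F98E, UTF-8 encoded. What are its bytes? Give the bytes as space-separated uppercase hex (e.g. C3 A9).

E8 A8 96 C7 90 C2 AC E7 80 90 F0 9F A6 8E

U+8A16: 3-byte form → E8 A8 96.
U+01D0: 2-byte form → C7 90.
U+00AC: 2-byte form → C2 AC.
U+7010: 3-byte form → E7 80 90.
U+1F98E: 4-byte form → F0 9F A6 8E.
Concatenated (14 bytes): E8 A8 96 C7 90 C2 AC E7 80 90 F0 9F A6 8E.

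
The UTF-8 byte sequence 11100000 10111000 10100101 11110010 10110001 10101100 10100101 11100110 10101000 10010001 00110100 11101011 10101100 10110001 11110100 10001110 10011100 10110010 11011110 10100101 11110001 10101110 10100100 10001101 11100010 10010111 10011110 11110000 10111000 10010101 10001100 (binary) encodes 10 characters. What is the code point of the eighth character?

Offset 0: leading byte 0xE0 = 11100000 → 3-byte char #1 = E0 B8 A5.
Offset 3: leading byte 0xF2 = 11110010 → 4-byte char #2 = F2 B1 AC A5.
Offset 7: leading byte 0xE6 = 11100110 → 3-byte char #3 = E6 A8 91.
Offset 10: leading byte 0x34 = 00110100 → 1-byte char #4 = 34.
Offset 11: leading byte 0xEB = 11101011 → 3-byte char #5 = EB AC B1.
Offset 14: leading byte 0xF4 = 11110100 → 4-byte char #6 = F4 8E 9C B2.
Offset 18: leading byte 0xDE = 11011110 → 2-byte char #7 = DE A5.
Offset 20: leading byte 0xF1 = 11110001 → 4-byte char #8 = F1 AE A4 8D.
Leading byte 0xF1 = 11110001 matches 11110xxx → 4-byte sequence.
Byte 1: 0xF1 = 11110001, payload 001 (3 bits).
Byte 2: 0xAE = 10101110 (10xxxxxx ✓), payload 101110.
Byte 3: 0xA4 = 10100100 (10xxxxxx ✓), payload 100100.
Byte 4: 0x8D = 10001101 (10xxxxxx ✓), payload 001101.
Concatenate: 001101110100100001101 = 0x6E90D (21 bits → U+6E90D).

U+6E90D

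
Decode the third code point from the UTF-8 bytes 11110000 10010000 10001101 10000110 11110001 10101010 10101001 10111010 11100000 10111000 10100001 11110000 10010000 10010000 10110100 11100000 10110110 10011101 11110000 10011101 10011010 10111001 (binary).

U+0E21

Offset 0: leading byte 0xF0 = 11110000 → 4-byte char #1 = F0 90 8D 86.
Offset 4: leading byte 0xF1 = 11110001 → 4-byte char #2 = F1 AA A9 BA.
Offset 8: leading byte 0xE0 = 11100000 → 3-byte char #3 = E0 B8 A1.
Leading byte 0xE0 = 11100000 matches 1110xxxx → 3-byte sequence.
Byte 1: 0xE0 = 11100000, payload 0000 (4 bits).
Byte 2: 0xB8 = 10111000 (10xxxxxx ✓), payload 111000.
Byte 3: 0xA1 = 10100001 (10xxxxxx ✓), payload 100001.
Concatenate: 0000111000100001 = 0xE21 (16 bits → U+0E21).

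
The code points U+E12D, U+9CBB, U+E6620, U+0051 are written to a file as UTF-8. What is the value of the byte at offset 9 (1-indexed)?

0x98

1-indexed offset 9 is 0-indexed offset 8.
U+E12D → 3-byte form EE 84 AD at offsets 0–2.
U+9CBB → 3-byte form E9 B2 BB at offsets 3–5.
U+E6620 → 4-byte form F3 A6 98 A0 at offsets 6–9.
Offset 8 falls in char 3's range; it's byte 3 of F3 A6 98 A0 = 0x98.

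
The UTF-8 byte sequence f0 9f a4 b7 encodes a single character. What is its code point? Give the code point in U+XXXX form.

U+1F937

Leading byte 0xF0 = 11110000 matches 11110xxx → 4-byte sequence.
Byte 1: 0xF0 = 11110000, payload 000 (3 bits).
Byte 2: 0x9F = 10011111 (10xxxxxx ✓), payload 011111.
Byte 3: 0xA4 = 10100100 (10xxxxxx ✓), payload 100100.
Byte 4: 0xB7 = 10110111 (10xxxxxx ✓), payload 110111.
Concatenate: 000011111100100110111 = 0x1F937 (21 bits → U+1F937).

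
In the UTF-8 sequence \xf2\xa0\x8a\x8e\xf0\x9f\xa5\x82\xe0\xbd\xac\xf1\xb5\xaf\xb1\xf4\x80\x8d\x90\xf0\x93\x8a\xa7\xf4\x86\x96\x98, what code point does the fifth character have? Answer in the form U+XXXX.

U+100350

Offset 0: leading byte 0xF2 = 11110010 → 4-byte char #1 = F2 A0 8A 8E.
Offset 4: leading byte 0xF0 = 11110000 → 4-byte char #2 = F0 9F A5 82.
Offset 8: leading byte 0xE0 = 11100000 → 3-byte char #3 = E0 BD AC.
Offset 11: leading byte 0xF1 = 11110001 → 4-byte char #4 = F1 B5 AF B1.
Offset 15: leading byte 0xF4 = 11110100 → 4-byte char #5 = F4 80 8D 90.
Leading byte 0xF4 = 11110100 matches 11110xxx → 4-byte sequence.
Byte 1: 0xF4 = 11110100, payload 100 (3 bits).
Byte 2: 0x80 = 10000000 (10xxxxxx ✓), payload 000000.
Byte 3: 0x8D = 10001101 (10xxxxxx ✓), payload 001101.
Byte 4: 0x90 = 10010000 (10xxxxxx ✓), payload 010000.
Concatenate: 100000000001101010000 = 0x100350 (21 bits → U+100350).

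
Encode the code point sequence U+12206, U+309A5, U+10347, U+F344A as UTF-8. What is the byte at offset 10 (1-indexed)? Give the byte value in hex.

0x90

1-indexed offset 10 is 0-indexed offset 9.
U+12206 → 4-byte form F0 92 88 86 at offsets 0–3.
U+309A5 → 4-byte form F0 B0 A6 A5 at offsets 4–7.
U+10347 → 4-byte form F0 90 8D 87 at offsets 8–11.
Offset 9 falls in char 3's range; it's byte 2 of F0 90 8D 87 = 0x90.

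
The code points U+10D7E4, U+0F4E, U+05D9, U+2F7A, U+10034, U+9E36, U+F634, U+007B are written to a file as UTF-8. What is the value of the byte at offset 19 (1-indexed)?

1-indexed offset 19 is 0-indexed offset 18.
U+10D7E4 → 4-byte form F4 8D 9F A4 at offsets 0–3.
U+0F4E → 3-byte form E0 BD 8E at offsets 4–6.
U+05D9 → 2-byte form D7 99 at offsets 7–8.
U+2F7A → 3-byte form E2 BD BA at offsets 9–11.
U+10034 → 4-byte form F0 90 80 B4 at offsets 12–15.
U+9E36 → 3-byte form E9 B8 B6 at offsets 16–18.
Offset 18 falls in char 6's range; it's byte 3 of E9 B8 B6 = 0xB6.

0xB6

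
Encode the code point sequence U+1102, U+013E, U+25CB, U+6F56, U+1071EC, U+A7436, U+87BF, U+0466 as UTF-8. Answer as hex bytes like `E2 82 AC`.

E1 84 82 C4 BE E2 97 8B E6 BD 96 F4 87 87 AC F2 A7 90 B6 E8 9E BF D1 A6

U+1102: 3-byte form → E1 84 82.
U+013E: 2-byte form → C4 BE.
U+25CB: 3-byte form → E2 97 8B.
U+6F56: 3-byte form → E6 BD 96.
U+1071EC: 4-byte form → F4 87 87 AC.
U+A7436: 4-byte form → F2 A7 90 B6.
U+87BF: 3-byte form → E8 9E BF.
U+0466: 2-byte form → D1 A6.
Concatenated (24 bytes): E1 84 82 C4 BE E2 97 8B E6 BD 96 F4 87 87 AC F2 A7 90 B6 E8 9E BF D1 A6.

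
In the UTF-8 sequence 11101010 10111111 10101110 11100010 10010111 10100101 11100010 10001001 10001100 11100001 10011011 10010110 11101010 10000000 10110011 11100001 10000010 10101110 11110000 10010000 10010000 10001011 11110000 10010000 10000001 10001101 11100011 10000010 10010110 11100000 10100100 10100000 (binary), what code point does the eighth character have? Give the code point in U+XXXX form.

Offset 0: leading byte 0xEA = 11101010 → 3-byte char #1 = EA BF AE.
Offset 3: leading byte 0xE2 = 11100010 → 3-byte char #2 = E2 97 A5.
Offset 6: leading byte 0xE2 = 11100010 → 3-byte char #3 = E2 89 8C.
Offset 9: leading byte 0xE1 = 11100001 → 3-byte char #4 = E1 9B 96.
Offset 12: leading byte 0xEA = 11101010 → 3-byte char #5 = EA 80 B3.
Offset 15: leading byte 0xE1 = 11100001 → 3-byte char #6 = E1 82 AE.
Offset 18: leading byte 0xF0 = 11110000 → 4-byte char #7 = F0 90 90 8B.
Offset 22: leading byte 0xF0 = 11110000 → 4-byte char #8 = F0 90 81 8D.
Leading byte 0xF0 = 11110000 matches 11110xxx → 4-byte sequence.
Byte 1: 0xF0 = 11110000, payload 000 (3 bits).
Byte 2: 0x90 = 10010000 (10xxxxxx ✓), payload 010000.
Byte 3: 0x81 = 10000001 (10xxxxxx ✓), payload 000001.
Byte 4: 0x8D = 10001101 (10xxxxxx ✓), payload 001101.
Concatenate: 000010000000001001101 = 0x1004D (21 bits → U+1004D).

U+1004D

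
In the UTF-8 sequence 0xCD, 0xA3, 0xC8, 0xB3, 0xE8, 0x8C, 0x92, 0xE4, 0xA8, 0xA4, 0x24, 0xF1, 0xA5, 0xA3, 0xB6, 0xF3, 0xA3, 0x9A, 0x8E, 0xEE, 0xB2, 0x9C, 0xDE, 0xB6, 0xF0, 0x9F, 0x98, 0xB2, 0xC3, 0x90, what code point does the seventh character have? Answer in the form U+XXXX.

Offset 0: leading byte 0xCD = 11001101 → 2-byte char #1 = CD A3.
Offset 2: leading byte 0xC8 = 11001000 → 2-byte char #2 = C8 B3.
Offset 4: leading byte 0xE8 = 11101000 → 3-byte char #3 = E8 8C 92.
Offset 7: leading byte 0xE4 = 11100100 → 3-byte char #4 = E4 A8 A4.
Offset 10: leading byte 0x24 = 00100100 → 1-byte char #5 = 24.
Offset 11: leading byte 0xF1 = 11110001 → 4-byte char #6 = F1 A5 A3 B6.
Offset 15: leading byte 0xF3 = 11110011 → 4-byte char #7 = F3 A3 9A 8E.
Leading byte 0xF3 = 11110011 matches 11110xxx → 4-byte sequence.
Byte 1: 0xF3 = 11110011, payload 011 (3 bits).
Byte 2: 0xA3 = 10100011 (10xxxxxx ✓), payload 100011.
Byte 3: 0x9A = 10011010 (10xxxxxx ✓), payload 011010.
Byte 4: 0x8E = 10001110 (10xxxxxx ✓), payload 001110.
Concatenate: 011100011011010001110 = 0xE368E (21 bits → U+E368E).

U+E368E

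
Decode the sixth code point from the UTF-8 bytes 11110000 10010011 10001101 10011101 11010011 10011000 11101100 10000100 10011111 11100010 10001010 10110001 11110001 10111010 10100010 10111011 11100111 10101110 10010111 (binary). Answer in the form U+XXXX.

U+7B97

Offset 0: leading byte 0xF0 = 11110000 → 4-byte char #1 = F0 93 8D 9D.
Offset 4: leading byte 0xD3 = 11010011 → 2-byte char #2 = D3 98.
Offset 6: leading byte 0xEC = 11101100 → 3-byte char #3 = EC 84 9F.
Offset 9: leading byte 0xE2 = 11100010 → 3-byte char #4 = E2 8A B1.
Offset 12: leading byte 0xF1 = 11110001 → 4-byte char #5 = F1 BA A2 BB.
Offset 16: leading byte 0xE7 = 11100111 → 3-byte char #6 = E7 AE 97.
Leading byte 0xE7 = 11100111 matches 1110xxxx → 3-byte sequence.
Byte 1: 0xE7 = 11100111, payload 0111 (4 bits).
Byte 2: 0xAE = 10101110 (10xxxxxx ✓), payload 101110.
Byte 3: 0x97 = 10010111 (10xxxxxx ✓), payload 010111.
Concatenate: 0111101110010111 = 0x7B97 (16 bits → U+7B97).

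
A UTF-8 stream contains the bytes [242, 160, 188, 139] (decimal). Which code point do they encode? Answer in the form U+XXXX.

U+A0F0B

Leading byte 0xF2 = 11110010 matches 11110xxx → 4-byte sequence.
Byte 1: 0xF2 = 11110010, payload 010 (3 bits).
Byte 2: 0xA0 = 10100000 (10xxxxxx ✓), payload 100000.
Byte 3: 0xBC = 10111100 (10xxxxxx ✓), payload 111100.
Byte 4: 0x8B = 10001011 (10xxxxxx ✓), payload 001011.
Concatenate: 010100000111100001011 = 0xA0F0B (21 bits → U+A0F0B).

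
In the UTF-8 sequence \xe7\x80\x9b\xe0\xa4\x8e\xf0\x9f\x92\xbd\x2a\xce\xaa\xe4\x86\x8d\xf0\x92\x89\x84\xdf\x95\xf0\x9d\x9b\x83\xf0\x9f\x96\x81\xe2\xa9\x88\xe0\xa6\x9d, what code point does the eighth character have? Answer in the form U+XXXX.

Offset 0: leading byte 0xE7 = 11100111 → 3-byte char #1 = E7 80 9B.
Offset 3: leading byte 0xE0 = 11100000 → 3-byte char #2 = E0 A4 8E.
Offset 6: leading byte 0xF0 = 11110000 → 4-byte char #3 = F0 9F 92 BD.
Offset 10: leading byte 0x2A = 00101010 → 1-byte char #4 = 2A.
Offset 11: leading byte 0xCE = 11001110 → 2-byte char #5 = CE AA.
Offset 13: leading byte 0xE4 = 11100100 → 3-byte char #6 = E4 86 8D.
Offset 16: leading byte 0xF0 = 11110000 → 4-byte char #7 = F0 92 89 84.
Offset 20: leading byte 0xDF = 11011111 → 2-byte char #8 = DF 95.
Leading byte 0xDF = 11011111 matches 110xxxxx → 2-byte sequence.
Byte 1: 0xDF = 11011111, payload 11111 (5 bits).
Byte 2: 0x95 = 10010101 (10xxxxxx ✓), payload 010101.
Concatenate: 11111010101 = 0x7D5 (11 bits → U+07D5).

U+07D5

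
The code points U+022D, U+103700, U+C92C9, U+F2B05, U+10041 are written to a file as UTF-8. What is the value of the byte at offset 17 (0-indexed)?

0x81

U+022D → 2-byte form C8 AD at offsets 0–1.
U+103700 → 4-byte form F4 83 9C 80 at offsets 2–5.
U+C92C9 → 4-byte form F3 89 8B 89 at offsets 6–9.
U+F2B05 → 4-byte form F3 B2 AC 85 at offsets 10–13.
U+10041 → 4-byte form F0 90 81 81 at offsets 14–17.
Offset 17 falls in char 5's range; it's byte 4 of F0 90 81 81 = 0x81.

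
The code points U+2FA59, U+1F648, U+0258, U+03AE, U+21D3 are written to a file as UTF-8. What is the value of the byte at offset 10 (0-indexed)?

U+2FA59 → 4-byte form F0 AF A9 99 at offsets 0–3.
U+1F648 → 4-byte form F0 9F 99 88 at offsets 4–7.
U+0258 → 2-byte form C9 98 at offsets 8–9.
U+03AE → 2-byte form CE AE at offsets 10–11.
Offset 10 falls in char 4's range; it's byte 1 of CE AE = 0xCE.

0xCE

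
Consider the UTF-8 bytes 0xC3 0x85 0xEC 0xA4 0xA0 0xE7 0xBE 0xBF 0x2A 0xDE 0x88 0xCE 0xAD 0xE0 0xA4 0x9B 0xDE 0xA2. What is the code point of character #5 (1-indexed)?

Offset 0: leading byte 0xC3 = 11000011 → 2-byte char #1 = C3 85.
Offset 2: leading byte 0xEC = 11101100 → 3-byte char #2 = EC A4 A0.
Offset 5: leading byte 0xE7 = 11100111 → 3-byte char #3 = E7 BE BF.
Offset 8: leading byte 0x2A = 00101010 → 1-byte char #4 = 2A.
Offset 9: leading byte 0xDE = 11011110 → 2-byte char #5 = DE 88.
Leading byte 0xDE = 11011110 matches 110xxxxx → 2-byte sequence.
Byte 1: 0xDE = 11011110, payload 11110 (5 bits).
Byte 2: 0x88 = 10001000 (10xxxxxx ✓), payload 001000.
Concatenate: 11110001000 = 0x788 (11 bits → U+0788).

U+0788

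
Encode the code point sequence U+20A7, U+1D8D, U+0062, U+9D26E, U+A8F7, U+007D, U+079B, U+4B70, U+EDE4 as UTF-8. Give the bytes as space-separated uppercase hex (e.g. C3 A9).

E2 82 A7 E1 B6 8D 62 F2 9D 89 AE EA A3 B7 7D DE 9B E4 AD B0 EE B7 A4

U+20A7: 3-byte form → E2 82 A7.
U+1D8D: 3-byte form → E1 B6 8D.
U+0062: 1-byte form → 62.
U+9D26E: 4-byte form → F2 9D 89 AE.
U+A8F7: 3-byte form → EA A3 B7.
U+007D: 1-byte form → 7D.
U+079B: 2-byte form → DE 9B.
U+4B70: 3-byte form → E4 AD B0.
U+EDE4: 3-byte form → EE B7 A4.
Concatenated (23 bytes): E2 82 A7 E1 B6 8D 62 F2 9D 89 AE EA A3 B7 7D DE 9B E4 AD B0 EE B7 A4.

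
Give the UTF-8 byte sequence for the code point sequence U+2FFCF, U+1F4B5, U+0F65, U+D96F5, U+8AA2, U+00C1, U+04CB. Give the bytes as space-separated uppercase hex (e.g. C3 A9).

U+2FFCF: 4-byte form → F0 AF BF 8F.
U+1F4B5: 4-byte form → F0 9F 92 B5.
U+0F65: 3-byte form → E0 BD A5.
U+D96F5: 4-byte form → F3 99 9B B5.
U+8AA2: 3-byte form → E8 AA A2.
U+00C1: 2-byte form → C3 81.
U+04CB: 2-byte form → D3 8B.
Concatenated (22 bytes): F0 AF BF 8F F0 9F 92 B5 E0 BD A5 F3 99 9B B5 E8 AA A2 C3 81 D3 8B.

F0 AF BF 8F F0 9F 92 B5 E0 BD A5 F3 99 9B B5 E8 AA A2 C3 81 D3 8B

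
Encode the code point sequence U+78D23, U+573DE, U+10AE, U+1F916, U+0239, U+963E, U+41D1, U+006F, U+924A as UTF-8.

U+78D23: 4-byte form → F1 B8 B4 A3.
U+573DE: 4-byte form → F1 97 8F 9E.
U+10AE: 3-byte form → E1 82 AE.
U+1F916: 4-byte form → F0 9F A4 96.
U+0239: 2-byte form → C8 B9.
U+963E: 3-byte form → E9 98 BE.
U+41D1: 3-byte form → E4 87 91.
U+006F: 1-byte form → 6F.
U+924A: 3-byte form → E9 89 8A.
Concatenated (27 bytes): F1 B8 B4 A3 F1 97 8F 9E E1 82 AE F0 9F A4 96 C8 B9 E9 98 BE E4 87 91 6F E9 89 8A.

F1 B8 B4 A3 F1 97 8F 9E E1 82 AE F0 9F A4 96 C8 B9 E9 98 BE E4 87 91 6F E9 89 8A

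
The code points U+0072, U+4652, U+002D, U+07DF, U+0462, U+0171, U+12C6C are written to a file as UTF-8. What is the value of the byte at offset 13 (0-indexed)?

0xB1

U+0072 → 1-byte form 72 at offsets 0–0.
U+4652 → 3-byte form E4 99 92 at offsets 1–3.
U+002D → 1-byte form 2D at offsets 4–4.
U+07DF → 2-byte form DF 9F at offsets 5–6.
U+0462 → 2-byte form D1 A2 at offsets 7–8.
U+0171 → 2-byte form C5 B1 at offsets 9–10.
U+12C6C → 4-byte form F0 92 B1 AC at offsets 11–14.
Offset 13 falls in char 7's range; it's byte 3 of F0 92 B1 AC = 0xB1.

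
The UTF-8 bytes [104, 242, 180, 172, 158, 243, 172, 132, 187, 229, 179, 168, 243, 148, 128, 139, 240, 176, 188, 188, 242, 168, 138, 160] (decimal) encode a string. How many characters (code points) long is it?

7

Byte at offset 0: 0x68 = 01101000 → 1-byte char (#1). Advance 1.
Byte at offset 1: 0xF2 = 11110010 → 4-byte char (#2). Advance 4.
Byte at offset 5: 0xF3 = 11110011 → 4-byte char (#3). Advance 4.
Byte at offset 9: 0xE5 = 11100101 → 3-byte char (#4). Advance 3.
Byte at offset 12: 0xF3 = 11110011 → 4-byte char (#5). Advance 4.
Byte at offset 16: 0xF0 = 11110000 → 4-byte char (#6). Advance 4.
Byte at offset 20: 0xF2 = 11110010 → 4-byte char (#7). Advance 4.
Reached end at offset 24 after 7 code points.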